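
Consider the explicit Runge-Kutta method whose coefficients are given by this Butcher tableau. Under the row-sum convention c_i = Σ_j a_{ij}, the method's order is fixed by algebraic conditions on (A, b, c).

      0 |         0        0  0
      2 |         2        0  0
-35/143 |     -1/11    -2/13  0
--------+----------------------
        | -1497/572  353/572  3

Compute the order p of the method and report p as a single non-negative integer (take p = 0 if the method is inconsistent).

b = (-1497/572, 353/572, 3)
c = (0, 2, -35/143)
Ac = (0, 0, -4/13)
Σ b_i: (-1497/572)·1 + 353/572·1 + 3·1 = 1 ✓
b·c: 353/572·2 + 3·(-35/143) = 1/2 ✓
b·c²: 353/572·4 + 3·1225/20449 = 54154/20449 ≠ 1/3 ⇒ order 2.
b·Ac: 3·(-4/13) = -12/13 ≠ 1/6

2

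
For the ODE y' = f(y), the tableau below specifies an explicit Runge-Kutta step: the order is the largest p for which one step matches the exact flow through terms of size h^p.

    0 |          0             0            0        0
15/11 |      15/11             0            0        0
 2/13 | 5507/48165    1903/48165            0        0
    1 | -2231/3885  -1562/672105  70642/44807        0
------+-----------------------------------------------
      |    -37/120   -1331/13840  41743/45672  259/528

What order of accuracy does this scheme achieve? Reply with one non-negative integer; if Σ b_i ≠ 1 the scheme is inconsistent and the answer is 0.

b = (-37/120, -1331/13840, 41743/45672, 259/528)
c = (0, 15/11, 2/13, 1)
Ac = (0, 0, 173/3211, 62/259)
Σ b_i: (-37/120)·1 + (-1331/13840)·1 + 41743/45672·1 + 259/528·1 = 1 ✓
b·c: (-1331/13840)·15/11 + 41743/45672·2/13 + 259/528·1 = 1/2 ✓
b·c²: (-1331/13840)·225/121 + 41743/45672·4/169 + 259/528·1 = 1/3 ✓
b·Ac: 41743/45672·173/3211 + 259/528·62/259 = 1/6 ✓
b·c³: (-1331/13840)·3375/1331 + 41743/45672·8/2197 + 259/528·1 = 1/4 ✓
b·(c∘Ac): 41743/45672·346/41743 + 259/528·62/259 = 1/8 ✓
b·Ac²: 41743/45672·2595/35321 + 259/528·94/2849 = 1/12 ✓
b·A²c: 259/528·22/259 = 1/24 ✓; 4 stages ⇒ order 4.

4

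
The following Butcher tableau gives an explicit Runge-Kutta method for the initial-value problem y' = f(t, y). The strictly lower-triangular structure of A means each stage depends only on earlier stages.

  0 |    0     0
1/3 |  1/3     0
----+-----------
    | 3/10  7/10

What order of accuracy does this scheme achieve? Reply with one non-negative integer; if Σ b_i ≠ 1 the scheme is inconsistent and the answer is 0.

b = (3/10, 7/10)
c = (0, 1/3)
Σ b_i: 3/10·1 + 7/10·1 = 1 ✓
b·c: 7/10·1/3 = 7/30 ≠ 1/2 ⇒ order 1.

1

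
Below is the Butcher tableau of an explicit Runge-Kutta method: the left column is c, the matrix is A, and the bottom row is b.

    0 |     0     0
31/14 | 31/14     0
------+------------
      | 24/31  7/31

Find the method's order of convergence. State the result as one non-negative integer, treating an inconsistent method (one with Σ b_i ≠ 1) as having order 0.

2

b = (24/31, 7/31)
c = (0, 31/14)
Σ b_i: 24/31·1 + 7/31·1 = 1 ✓
b·c: 7/31·31/14 = 1/2 ✓; 2 stages ⇒ order 2.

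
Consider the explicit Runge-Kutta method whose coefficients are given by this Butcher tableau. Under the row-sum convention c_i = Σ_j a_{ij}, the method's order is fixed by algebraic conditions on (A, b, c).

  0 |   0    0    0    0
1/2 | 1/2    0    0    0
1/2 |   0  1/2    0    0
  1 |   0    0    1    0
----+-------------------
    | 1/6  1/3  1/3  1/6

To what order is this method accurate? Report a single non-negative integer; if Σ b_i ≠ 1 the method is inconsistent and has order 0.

4

b = (1/6, 1/3, 1/3, 1/6)
c = (0, 1/2, 1/2, 1)
Ac = (0, 0, 1/4, 1/2)
Σ b_i: 1/6·1 + 1/3·1 + 1/3·1 + 1/6·1 = 1 ✓
b·c: 1/3·1/2 + 1/3·1/2 + 1/6·1 = 1/2 ✓
b·c²: 1/3·1/4 + 1/3·1/4 + 1/6·1 = 1/3 ✓
b·Ac: 1/3·1/4 + 1/6·1/2 = 1/6 ✓
b·c³: 1/3·1/8 + 1/3·1/8 + 1/6·1 = 1/4 ✓
b·(c∘Ac): 1/3·1/8 + 1/6·1/2 = 1/8 ✓
b·Ac²: 1/3·1/8 + 1/6·1/4 = 1/12 ✓
b·A²c: 1/6·1/4 = 1/24 ✓; 4 stages ⇒ order 4.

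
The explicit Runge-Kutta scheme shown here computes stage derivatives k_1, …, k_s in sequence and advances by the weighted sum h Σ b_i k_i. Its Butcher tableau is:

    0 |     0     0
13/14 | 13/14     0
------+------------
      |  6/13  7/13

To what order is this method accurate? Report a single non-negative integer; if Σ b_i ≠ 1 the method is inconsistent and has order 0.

b = (6/13, 7/13)
c = (0, 13/14)
Σ b_i: 6/13·1 + 7/13·1 = 1 ✓
b·c: 7/13·13/14 = 1/2 ✓; 2 stages ⇒ order 2.

2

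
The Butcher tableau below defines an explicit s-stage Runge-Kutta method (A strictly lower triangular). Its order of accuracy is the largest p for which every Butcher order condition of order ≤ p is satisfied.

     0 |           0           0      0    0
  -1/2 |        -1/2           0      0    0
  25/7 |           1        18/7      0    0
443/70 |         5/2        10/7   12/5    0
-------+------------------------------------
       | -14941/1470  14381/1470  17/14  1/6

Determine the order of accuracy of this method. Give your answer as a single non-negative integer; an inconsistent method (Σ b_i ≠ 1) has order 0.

2

b = (-14941/1470, 14381/1470, 17/14, 1/6)
c = (0, -1/2, 25/7, 443/70)
Ac = (0, 0, -9/7, 55/7)
Σ b_i: (-14941/1470)·1 + 14381/1470·1 + 17/14·1 + 1/6·1 = 1 ✓
b·c: 14381/1470·(-1/2) + 17/14·25/7 + 1/6·443/70 = 1/2 ✓
b·c²: 14381/1470·1/4 + 17/14·625/49 + 1/6·196249/4900 = 2532289/102900 ≠ 1/3 ⇒ order 2.
b·Ac: 17/14·(-9/7) + 1/6·55/7 = -37/147 ≠ 1/6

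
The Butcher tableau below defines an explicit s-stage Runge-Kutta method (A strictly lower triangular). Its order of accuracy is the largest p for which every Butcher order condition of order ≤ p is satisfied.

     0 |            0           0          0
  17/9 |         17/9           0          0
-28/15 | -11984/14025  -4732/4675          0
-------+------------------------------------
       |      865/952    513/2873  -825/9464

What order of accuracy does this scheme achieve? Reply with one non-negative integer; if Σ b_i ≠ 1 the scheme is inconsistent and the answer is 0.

b = (865/952, 513/2873, -825/9464)
c = (0, 17/9, -28/15)
Ac = (0, 0, -4732/2475)
Σ b_i: 865/952·1 + 513/2873·1 + (-825/9464)·1 = 1 ✓
b·c: 513/2873·17/9 + (-825/9464)·(-28/15) = 1/2 ✓
b·c²: 513/2873·289/81 + (-825/9464)·784/225 = 1/3 ✓
b·Ac: (-825/9464)·(-4732/2475) = 1/6 ✓; 3 stages ⇒ order 3.

3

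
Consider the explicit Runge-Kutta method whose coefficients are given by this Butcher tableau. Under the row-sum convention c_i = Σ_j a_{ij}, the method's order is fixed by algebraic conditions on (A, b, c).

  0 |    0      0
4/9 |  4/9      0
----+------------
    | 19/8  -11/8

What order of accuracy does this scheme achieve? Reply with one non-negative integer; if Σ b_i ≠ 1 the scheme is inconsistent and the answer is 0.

1

b = (19/8, -11/8)
c = (0, 4/9)
Σ b_i: 19/8·1 + (-11/8)·1 = 1 ✓
b·c: (-11/8)·4/9 = -11/18 ≠ 1/2 ⇒ order 1.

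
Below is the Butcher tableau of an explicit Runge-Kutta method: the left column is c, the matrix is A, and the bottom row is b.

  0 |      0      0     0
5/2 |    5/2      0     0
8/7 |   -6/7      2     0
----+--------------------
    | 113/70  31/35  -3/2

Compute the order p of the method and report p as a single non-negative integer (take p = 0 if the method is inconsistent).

2

b = (113/70, 31/35, -3/2)
c = (0, 5/2, 8/7)
Ac = (0, 0, 5)
Σ b_i: 113/70·1 + 31/35·1 + (-3/2)·1 = 1 ✓
b·c: 31/35·5/2 + (-3/2)·8/7 = 1/2 ✓
b·c²: 31/35·25/4 + (-3/2)·64/49 = 701/196 ≠ 1/3 ⇒ order 2.
b·Ac: (-3/2)·5 = -15/2 ≠ 1/6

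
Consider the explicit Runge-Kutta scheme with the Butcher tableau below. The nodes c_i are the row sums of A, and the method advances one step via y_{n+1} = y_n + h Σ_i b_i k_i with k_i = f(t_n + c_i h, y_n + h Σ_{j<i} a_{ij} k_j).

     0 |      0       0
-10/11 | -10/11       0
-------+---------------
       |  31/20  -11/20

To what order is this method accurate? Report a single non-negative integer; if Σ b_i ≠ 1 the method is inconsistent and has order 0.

b = (31/20, -11/20)
c = (0, -10/11)
Σ b_i: 31/20·1 + (-11/20)·1 = 1 ✓
b·c: (-11/20)·(-10/11) = 1/2 ✓; 2 stages ⇒ order 2.

2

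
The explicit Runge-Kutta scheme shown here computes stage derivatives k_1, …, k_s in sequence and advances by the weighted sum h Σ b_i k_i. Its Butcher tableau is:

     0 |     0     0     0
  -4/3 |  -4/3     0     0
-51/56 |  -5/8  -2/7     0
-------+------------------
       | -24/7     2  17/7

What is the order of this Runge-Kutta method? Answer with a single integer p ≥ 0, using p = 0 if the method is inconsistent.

1

b = (-24/7, 2, 17/7)
c = (0, -4/3, -51/56)
Ac = (0, 0, 8/21)
Σ b_i: (-24/7)·1 + 2·1 + 17/7·1 = 1 ✓
b·c: 2·(-4/3) + 17/7·(-51/56) = -5737/1176 ≠ 1/2 ⇒ order 1.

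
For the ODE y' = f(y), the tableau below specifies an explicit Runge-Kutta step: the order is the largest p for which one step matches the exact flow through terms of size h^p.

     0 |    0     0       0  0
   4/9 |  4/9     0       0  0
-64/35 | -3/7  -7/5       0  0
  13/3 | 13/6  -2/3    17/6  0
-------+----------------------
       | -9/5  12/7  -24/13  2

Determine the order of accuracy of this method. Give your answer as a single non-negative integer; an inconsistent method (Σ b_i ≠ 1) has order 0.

0

b = (-9/5, 12/7, -24/13, 2)
c = (0, 4/9, -64/35, 13/3)
Ac = (0, 0, -28/45, -5176/945)
Σ b_i: (-9/5)·1 + 12/7·1 + (-24/13)·1 + 2·1 = 31/455 ≠ 1 ⇒ order 0.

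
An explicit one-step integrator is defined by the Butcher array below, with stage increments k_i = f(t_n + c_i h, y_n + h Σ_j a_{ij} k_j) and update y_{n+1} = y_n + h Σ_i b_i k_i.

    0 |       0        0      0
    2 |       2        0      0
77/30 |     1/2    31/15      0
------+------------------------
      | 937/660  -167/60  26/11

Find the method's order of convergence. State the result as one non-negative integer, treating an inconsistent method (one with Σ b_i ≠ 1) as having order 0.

b = (937/660, -167/60, 26/11)
c = (0, 2, 77/30)
Ac = (0, 0, 62/15)
Σ b_i: 937/660·1 + (-167/60)·1 + 26/11·1 = 1 ✓
b·c: (-167/60)·2 + 26/11·77/30 = 1/2 ✓
b·c²: (-167/60)·4 + 26/11·5929/900 = 1997/450 ≠ 1/3 ⇒ order 2.
b·Ac: 26/11·62/15 = 1612/165 ≠ 1/6

2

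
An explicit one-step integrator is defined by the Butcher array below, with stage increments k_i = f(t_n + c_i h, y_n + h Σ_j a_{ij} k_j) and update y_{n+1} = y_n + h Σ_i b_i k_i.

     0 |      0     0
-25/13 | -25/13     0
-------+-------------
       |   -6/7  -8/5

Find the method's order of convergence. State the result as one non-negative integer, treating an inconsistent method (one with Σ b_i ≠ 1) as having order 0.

0

b = (-6/7, -8/5)
c = (0, -25/13)
Σ b_i: (-6/7)·1 + (-8/5)·1 = -86/35 ≠ 1 ⇒ order 0.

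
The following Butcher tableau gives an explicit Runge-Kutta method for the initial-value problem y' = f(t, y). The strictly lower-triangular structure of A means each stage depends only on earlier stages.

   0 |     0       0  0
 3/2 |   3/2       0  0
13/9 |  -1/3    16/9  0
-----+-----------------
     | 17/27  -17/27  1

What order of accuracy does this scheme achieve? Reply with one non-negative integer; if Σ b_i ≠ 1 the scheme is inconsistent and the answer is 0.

2

b = (17/27, -17/27, 1)
c = (0, 3/2, 13/9)
Ac = (0, 0, 8/3)
Σ b_i: 17/27·1 + (-17/27)·1 + 1·1 = 1 ✓
b·c: (-17/27)·3/2 + 1·13/9 = 1/2 ✓
b·c²: (-17/27)·9/4 + 1·169/81 = 217/324 ≠ 1/3 ⇒ order 2.
b·Ac: 1·8/3 = 8/3 ≠ 1/6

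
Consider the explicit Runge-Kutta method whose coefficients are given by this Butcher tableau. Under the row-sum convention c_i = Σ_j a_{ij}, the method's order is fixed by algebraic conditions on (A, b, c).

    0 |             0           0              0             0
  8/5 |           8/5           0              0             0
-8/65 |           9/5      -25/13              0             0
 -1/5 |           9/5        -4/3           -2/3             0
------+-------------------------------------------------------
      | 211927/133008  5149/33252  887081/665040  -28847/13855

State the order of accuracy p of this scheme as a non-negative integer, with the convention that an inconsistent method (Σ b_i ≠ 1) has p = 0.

b = (211927/133008, 5149/33252, 887081/665040, -28847/13855)
c = (0, 8/5, -8/65, -1/5)
Ac = (0, 0, -40/13, -80/39)
Σ b_i: 211927/133008·1 + 5149/33252·1 + 887081/665040·1 + (-28847/13855)·1 = 1 ✓
b·c: 5149/33252·8/5 + 887081/665040·(-8/65) + (-28847/13855)·(-1/5) = 1/2 ✓
b·c²: 5149/33252·64/25 + 887081/665040·64/4225 + (-28847/13855)·1/25 = 1/3 ✓
b·Ac: 887081/665040·(-40/13) + (-28847/13855)·(-80/39) = 1/6 ✓
b·c³: 5149/33252·512/125 + 887081/665040·(-512/274625) + (-28847/13855)·(-1/125) = 2919783/4502875 ≠ 1/4 ⇒ order 3.
b·(c∘Ac): 887081/665040·64/169 + (-28847/13855)·16/39 = -4836/13855 ≠ 1/8
b·Ac²: 887081/665040·(-64/13) + (-28847/13855)·(-14464/4225) = 7578748/13508625 ≠ 1/12
b·A²c: (-28847/13855)·80/39 = -35504/8313 ≠ 1/24

3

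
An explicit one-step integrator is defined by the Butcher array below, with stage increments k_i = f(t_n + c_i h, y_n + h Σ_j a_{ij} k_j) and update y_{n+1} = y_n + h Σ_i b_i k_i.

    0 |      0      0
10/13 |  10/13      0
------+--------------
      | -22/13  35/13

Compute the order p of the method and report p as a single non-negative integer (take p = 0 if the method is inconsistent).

1

b = (-22/13, 35/13)
c = (0, 10/13)
Σ b_i: (-22/13)·1 + 35/13·1 = 1 ✓
b·c: 35/13·10/13 = 350/169 ≠ 1/2 ⇒ order 1.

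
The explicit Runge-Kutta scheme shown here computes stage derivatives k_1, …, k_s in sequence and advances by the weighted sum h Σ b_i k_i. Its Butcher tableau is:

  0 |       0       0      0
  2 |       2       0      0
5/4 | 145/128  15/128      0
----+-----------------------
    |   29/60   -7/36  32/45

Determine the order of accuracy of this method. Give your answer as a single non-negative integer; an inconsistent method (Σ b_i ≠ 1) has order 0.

b = (29/60, -7/36, 32/45)
c = (0, 2, 5/4)
Ac = (0, 0, 15/64)
Σ b_i: 29/60·1 + (-7/36)·1 + 32/45·1 = 1 ✓
b·c: (-7/36)·2 + 32/45·5/4 = 1/2 ✓
b·c²: (-7/36)·4 + 32/45·25/16 = 1/3 ✓
b·Ac: 32/45·15/64 = 1/6 ✓; 3 stages ⇒ order 3.

3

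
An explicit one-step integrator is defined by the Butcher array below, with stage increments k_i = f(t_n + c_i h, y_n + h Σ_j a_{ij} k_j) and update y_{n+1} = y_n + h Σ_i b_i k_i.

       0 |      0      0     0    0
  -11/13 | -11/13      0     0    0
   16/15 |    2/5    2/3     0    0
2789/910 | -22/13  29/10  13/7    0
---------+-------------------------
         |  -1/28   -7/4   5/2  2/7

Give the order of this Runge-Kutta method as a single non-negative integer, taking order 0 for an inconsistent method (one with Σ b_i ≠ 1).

1

b = (-1/28, -7/4, 5/2, 2/7)
c = (0, -11/13, 16/15, 2789/910)
Ac = (0, 0, -22/39, -1291/2730)
Σ b_i: (-1/28)·1 + (-7/4)·1 + 5/2·1 + 2/7·1 = 1 ✓
b·c: (-7/4)·(-11/13) + 5/2·16/15 + 2/7·2789/910 = 191983/38220 ≠ 1/2 ⇒ order 1.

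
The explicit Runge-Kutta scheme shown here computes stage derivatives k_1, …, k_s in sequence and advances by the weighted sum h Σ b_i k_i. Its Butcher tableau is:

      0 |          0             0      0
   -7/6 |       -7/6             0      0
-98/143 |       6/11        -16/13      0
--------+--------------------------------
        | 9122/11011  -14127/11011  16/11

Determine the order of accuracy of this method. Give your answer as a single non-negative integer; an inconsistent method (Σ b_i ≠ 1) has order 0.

b = (9122/11011, -14127/11011, 16/11)
c = (0, -7/6, -98/143)
Ac = (0, 0, 56/39)
Σ b_i: 9122/11011·1 + (-14127/11011)·1 + 16/11·1 = 1 ✓
b·c: (-14127/11011)·(-7/6) + 16/11·(-98/143) = 1/2 ✓
b·c²: (-14127/11011)·49/36 + 16/11·9604/20449 = -2869741/2699268 ≠ 1/3 ⇒ order 2.
b·Ac: 16/11·56/39 = 896/429 ≠ 1/6

2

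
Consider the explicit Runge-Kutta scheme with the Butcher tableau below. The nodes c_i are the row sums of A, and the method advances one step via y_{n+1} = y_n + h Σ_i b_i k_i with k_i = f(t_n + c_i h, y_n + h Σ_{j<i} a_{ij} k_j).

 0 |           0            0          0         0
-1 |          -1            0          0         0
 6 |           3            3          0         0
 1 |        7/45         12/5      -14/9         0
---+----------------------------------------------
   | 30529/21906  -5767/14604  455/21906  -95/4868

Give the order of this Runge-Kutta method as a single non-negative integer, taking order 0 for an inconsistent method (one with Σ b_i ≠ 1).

3

b = (30529/21906, -5767/14604, 455/21906, -95/4868)
c = (0, -1, 6, 1)
Ac = (0, 0, -3, -176/15)
Σ b_i: 30529/21906·1 + (-5767/14604)·1 + 455/21906·1 + (-95/4868)·1 = 1 ✓
b·c: (-5767/14604)·(-1) + 455/21906·6 + (-95/4868)·1 = 1/2 ✓
b·c²: (-5767/14604)·1 + 455/21906·36 + (-95/4868)·1 = 1/3 ✓
b·Ac: 455/21906·(-3) + (-95/4868)·(-176/15) = 1/6 ✓
b·c³: (-5767/14604)·(-1) + 455/21906·216 + (-95/4868)·1 = 35501/7302 ≠ 1/4 ⇒ order 3.
b·(c∘Ac): 455/21906·(-18) + (-95/4868)·(-176/15) = -529/3651 ≠ 1/8
b·Ac²: 455/21906·3 + (-95/4868)·(-268/5) = 8093/7302 ≠ 1/12
b·A²c: (-95/4868)·14/3 = -665/7302 ≠ 1/24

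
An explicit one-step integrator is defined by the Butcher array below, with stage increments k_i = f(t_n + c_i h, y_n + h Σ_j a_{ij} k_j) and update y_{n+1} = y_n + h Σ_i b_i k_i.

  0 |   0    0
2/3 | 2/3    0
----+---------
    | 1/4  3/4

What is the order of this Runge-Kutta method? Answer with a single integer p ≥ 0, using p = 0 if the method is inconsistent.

b = (1/4, 3/4)
c = (0, 2/3)
Σ b_i: 1/4·1 + 3/4·1 = 1 ✓
b·c: 3/4·2/3 = 1/2 ✓; 2 stages ⇒ order 2.

2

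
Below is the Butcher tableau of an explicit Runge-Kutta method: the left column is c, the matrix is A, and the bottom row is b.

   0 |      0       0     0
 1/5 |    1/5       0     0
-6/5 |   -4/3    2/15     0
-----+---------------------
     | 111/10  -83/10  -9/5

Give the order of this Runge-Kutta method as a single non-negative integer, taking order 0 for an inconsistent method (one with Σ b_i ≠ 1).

2

b = (111/10, -83/10, -9/5)
c = (0, 1/5, -6/5)
Ac = (0, 0, 2/75)
Σ b_i: 111/10·1 + (-83/10)·1 + (-9/5)·1 = 1 ✓
b·c: (-83/10)·1/5 + (-9/5)·(-6/5) = 1/2 ✓
b·c²: (-83/10)·1/25 + (-9/5)·36/25 = -731/250 ≠ 1/3 ⇒ order 2.
b·Ac: (-9/5)·2/75 = -6/125 ≠ 1/6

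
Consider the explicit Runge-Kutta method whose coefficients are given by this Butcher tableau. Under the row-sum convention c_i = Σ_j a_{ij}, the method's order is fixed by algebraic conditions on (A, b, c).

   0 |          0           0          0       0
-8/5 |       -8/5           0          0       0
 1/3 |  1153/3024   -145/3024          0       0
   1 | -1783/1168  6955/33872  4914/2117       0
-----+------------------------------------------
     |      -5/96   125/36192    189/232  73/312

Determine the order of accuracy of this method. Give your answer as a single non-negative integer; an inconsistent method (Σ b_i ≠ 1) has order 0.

b = (-5/96, 125/36192, 189/232, 73/312)
c = (0, -8/5, 1/3, 1)
Ac = (0, 0, 29/378, 65/146)
Σ b_i: (-5/96)·1 + 125/36192·1 + 189/232·1 + 73/312·1 = 1 ✓
b·c: 125/36192·(-8/5) + 189/232·1/3 + 73/312·1 = 1/2 ✓
b·c²: 125/36192·64/25 + 189/232·1/9 + 73/312·1 = 1/3 ✓
b·Ac: 189/232·29/378 + 73/312·65/146 = 1/6 ✓
b·c³: 125/36192·(-512/125) + 189/232·1/27 + 73/312·1 = 1/4 ✓
b·(c∘Ac): 189/232·29/1134 + 73/312·65/146 = 1/8 ✓
b·Ac²: 189/232·(-116/945) + 73/312·286/365 = 1/12 ✓
b·A²c: 73/312·13/73 = 1/24 ✓; 4 stages ⇒ order 4.

4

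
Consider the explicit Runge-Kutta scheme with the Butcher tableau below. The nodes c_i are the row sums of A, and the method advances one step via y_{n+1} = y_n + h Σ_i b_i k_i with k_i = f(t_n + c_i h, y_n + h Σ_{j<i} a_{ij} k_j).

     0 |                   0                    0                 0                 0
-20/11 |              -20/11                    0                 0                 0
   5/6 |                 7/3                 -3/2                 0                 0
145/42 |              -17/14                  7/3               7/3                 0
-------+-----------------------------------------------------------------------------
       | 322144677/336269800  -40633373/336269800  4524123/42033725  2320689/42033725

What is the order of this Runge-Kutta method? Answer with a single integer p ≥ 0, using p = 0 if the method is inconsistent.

b = (322144677/336269800, -40633373/336269800, 4524123/42033725, 2320689/42033725)
c = (0, -20/11, 5/6, 145/42)
Ac = (0, 0, 30/11, -455/198)
Σ b_i: 322144677/336269800·1 + (-40633373/336269800)·1 + 4524123/42033725·1 + 2320689/42033725·1 = 1 ✓
b·c: (-40633373/336269800)·(-20/11) + 4524123/42033725·5/6 + 2320689/42033725·145/42 = 1/2 ✓
b·c²: (-40633373/336269800)·400/121 + 4524123/42033725·25/36 + 2320689/42033725·21025/1764 = 1/3 ✓
b·Ac: 4524123/42033725·30/11 + 2320689/42033725·(-455/198) = 1/6 ✓
b·c³: (-40633373/336269800)·(-8000/1331) + 4524123/42033725·125/216 + 2320689/42033725·3048625/74088 = 4754531455/1553566476 ≠ 1/4 ⇒ order 3.
b·(c∘Ac): 4524123/42033725·25/11 + 2320689/42033725·(-9425/1188) = -11705893/60528564 ≠ 1/8
b·Ac²: 4524123/42033725·(-600/121) + 2320689/42033725·121975/13068 = -12238945/665814204 ≠ 1/12
b·A²c: 2320689/42033725·70/11 = 32489646/92474195 ≠ 1/24

3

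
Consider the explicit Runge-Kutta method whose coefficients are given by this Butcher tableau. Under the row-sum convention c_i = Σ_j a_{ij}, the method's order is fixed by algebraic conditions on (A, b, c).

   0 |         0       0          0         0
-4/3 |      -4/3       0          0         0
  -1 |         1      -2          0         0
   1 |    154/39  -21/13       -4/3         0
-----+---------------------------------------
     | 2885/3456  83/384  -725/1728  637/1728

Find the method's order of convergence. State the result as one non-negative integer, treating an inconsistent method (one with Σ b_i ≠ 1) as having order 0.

3

b = (2885/3456, 83/384, -725/1728, 637/1728)
c = (0, -4/3, -1, 1)
Ac = (0, 0, 8/3, 136/39)
Σ b_i: 2885/3456·1 + 83/384·1 + (-725/1728)·1 + 637/1728·1 = 1 ✓
b·c: 83/384·(-4/3) + (-725/1728)·(-1) + 637/1728·1 = 1/2 ✓
b·c²: 83/384·16/9 + (-725/1728)·1 + 637/1728·1 = 1/3 ✓
b·Ac: (-725/1728)·8/3 + 637/1728·136/39 = 1/6 ✓
b·c³: 83/384·(-64/27) + (-725/1728)·(-1) + 637/1728·1 = 715/2592 ≠ 1/4 ⇒ order 3.
b·(c∘Ac): (-725/1728)·(-8/3) + 637/1728·136/39 = 779/324 ≠ 1/8
b·Ac²: (-725/1728)·(-32/9) + 637/1728·(-164/39) = -227/3888 ≠ 1/12
b·A²c: 637/1728·(-32/9) = -637/486 ≠ 1/24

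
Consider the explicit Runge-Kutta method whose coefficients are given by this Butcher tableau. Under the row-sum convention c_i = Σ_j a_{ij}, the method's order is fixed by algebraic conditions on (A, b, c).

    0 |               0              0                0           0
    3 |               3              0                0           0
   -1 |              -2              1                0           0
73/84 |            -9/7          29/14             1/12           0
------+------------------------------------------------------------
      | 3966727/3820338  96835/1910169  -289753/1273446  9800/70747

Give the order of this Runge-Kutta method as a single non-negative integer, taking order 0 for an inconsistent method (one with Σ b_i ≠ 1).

b = (3966727/3820338, 96835/1910169, -289753/1273446, 9800/70747)
c = (0, 3, -1, 73/84)
Ac = (0, 0, 3, 515/84)
Σ b_i: 3966727/3820338·1 + 96835/1910169·1 + (-289753/1273446)·1 + 9800/70747·1 = 1 ✓
b·c: 96835/1910169·3 + (-289753/1273446)·(-1) + 9800/70747·73/84 = 1/2 ✓
b·c²: 96835/1910169·9 + (-289753/1273446)·1 + 9800/70747·5329/7056 = 1/3 ✓
b·Ac: (-289753/1273446)·3 + 9800/70747·515/84 = 1/6 ✓
b·c³: 96835/1910169·27 + (-289753/1273446)·(-1) + 9800/70747·389017/592704 = 180479197/106969464 ≠ 1/4 ⇒ order 3.
b·(c∘Ac): (-289753/1273446)·(-3) + 9800/70747·37595/7056 = 904567/636723 ≠ 1/8
b·Ac²: (-289753/1273446)·9 + 9800/70747·1573/84 = 231841/424482 ≠ 1/12
b·A²c: 9800/70747·1/4 = 2450/70747 ≠ 1/24

3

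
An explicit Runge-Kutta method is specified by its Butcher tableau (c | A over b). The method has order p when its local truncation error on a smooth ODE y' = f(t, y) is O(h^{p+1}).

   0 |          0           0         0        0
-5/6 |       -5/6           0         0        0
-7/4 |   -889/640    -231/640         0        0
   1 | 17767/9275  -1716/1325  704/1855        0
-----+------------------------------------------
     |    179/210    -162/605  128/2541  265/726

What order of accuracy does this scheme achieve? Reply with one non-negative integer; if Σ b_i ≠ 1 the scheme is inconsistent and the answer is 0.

b = (179/210, -162/605, 128/2541, 265/726)
c = (0, -5/6, -7/4, 1)
Ac = (0, 0, 77/256, 22/53)
Σ b_i: 179/210·1 + (-162/605)·1 + 128/2541·1 + 265/726·1 = 1 ✓
b·c: (-162/605)·(-5/6) + 128/2541·(-7/4) + 265/726·1 = 1/2 ✓
b·c²: (-162/605)·25/36 + 128/2541·49/16 + 265/726·1 = 1/3 ✓
b·Ac: 128/2541·77/256 + 265/726·22/53 = 1/6 ✓
b·c³: (-162/605)·(-125/216) + 128/2541·(-343/64) + 265/726·1 = 1/4 ✓
b·(c∘Ac): 128/2541·(-539/1024) + 265/726·22/53 = 1/8 ✓
b·Ac²: 128/2541·(-385/1536) + 265/726·209/795 = 1/12 ✓
b·A²c: 265/726·121/1060 = 1/24 ✓; 4 stages ⇒ order 4.

4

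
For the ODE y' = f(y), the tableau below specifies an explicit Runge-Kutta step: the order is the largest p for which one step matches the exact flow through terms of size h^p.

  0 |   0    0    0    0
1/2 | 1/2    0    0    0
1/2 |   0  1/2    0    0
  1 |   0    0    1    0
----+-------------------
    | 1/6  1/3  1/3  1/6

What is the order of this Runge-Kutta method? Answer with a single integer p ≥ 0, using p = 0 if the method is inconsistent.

b = (1/6, 1/3, 1/3, 1/6)
c = (0, 1/2, 1/2, 1)
Ac = (0, 0, 1/4, 1/2)
Σ b_i: 1/6·1 + 1/3·1 + 1/3·1 + 1/6·1 = 1 ✓
b·c: 1/3·1/2 + 1/3·1/2 + 1/6·1 = 1/2 ✓
b·c²: 1/3·1/4 + 1/3·1/4 + 1/6·1 = 1/3 ✓
b·Ac: 1/3·1/4 + 1/6·1/2 = 1/6 ✓
b·c³: 1/3·1/8 + 1/3·1/8 + 1/6·1 = 1/4 ✓
b·(c∘Ac): 1/3·1/8 + 1/6·1/2 = 1/8 ✓
b·Ac²: 1/3·1/8 + 1/6·1/4 = 1/12 ✓
b·A²c: 1/6·1/4 = 1/24 ✓; 4 stages ⇒ order 4.

4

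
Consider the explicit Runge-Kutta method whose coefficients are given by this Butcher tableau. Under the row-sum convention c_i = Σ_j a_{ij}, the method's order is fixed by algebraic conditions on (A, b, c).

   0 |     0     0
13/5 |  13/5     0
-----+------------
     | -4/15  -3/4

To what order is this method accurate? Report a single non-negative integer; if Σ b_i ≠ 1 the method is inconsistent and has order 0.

b = (-4/15, -3/4)
c = (0, 13/5)
Σ b_i: (-4/15)·1 + (-3/4)·1 = -61/60 ≠ 1 ⇒ order 0.

0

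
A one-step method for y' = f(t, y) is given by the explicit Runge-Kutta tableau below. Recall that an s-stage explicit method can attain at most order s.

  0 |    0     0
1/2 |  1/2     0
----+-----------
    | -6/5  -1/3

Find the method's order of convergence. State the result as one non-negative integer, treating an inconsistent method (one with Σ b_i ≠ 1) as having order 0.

0

b = (-6/5, -1/3)
c = (0, 1/2)
Σ b_i: (-6/5)·1 + (-1/3)·1 = -23/15 ≠ 1 ⇒ order 0.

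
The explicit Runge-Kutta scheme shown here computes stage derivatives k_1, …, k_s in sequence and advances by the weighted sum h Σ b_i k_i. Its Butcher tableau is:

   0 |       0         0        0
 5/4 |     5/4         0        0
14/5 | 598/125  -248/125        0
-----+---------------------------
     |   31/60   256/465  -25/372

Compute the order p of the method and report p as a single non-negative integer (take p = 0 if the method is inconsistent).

3

b = (31/60, 256/465, -25/372)
c = (0, 5/4, 14/5)
Ac = (0, 0, -62/25)
Σ b_i: 31/60·1 + 256/465·1 + (-25/372)·1 = 1 ✓
b·c: 256/465·5/4 + (-25/372)·14/5 = 1/2 ✓
b·c²: 256/465·25/16 + (-25/372)·196/25 = 1/3 ✓
b·Ac: (-25/372)·(-62/25) = 1/6 ✓; 3 stages ⇒ order 3.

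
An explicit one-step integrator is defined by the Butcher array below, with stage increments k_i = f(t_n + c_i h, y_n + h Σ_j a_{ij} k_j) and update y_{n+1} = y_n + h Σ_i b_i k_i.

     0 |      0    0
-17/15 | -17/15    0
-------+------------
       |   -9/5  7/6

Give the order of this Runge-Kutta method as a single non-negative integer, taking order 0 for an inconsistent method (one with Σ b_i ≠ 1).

b = (-9/5, 7/6)
c = (0, -17/15)
Σ b_i: (-9/5)·1 + 7/6·1 = -19/30 ≠ 1 ⇒ order 0.

0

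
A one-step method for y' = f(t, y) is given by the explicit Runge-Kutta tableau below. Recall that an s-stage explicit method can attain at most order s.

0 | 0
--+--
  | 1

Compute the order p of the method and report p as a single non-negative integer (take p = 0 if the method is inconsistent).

1

b = (1)
c = (0)
Σ b_i: 1·1 = 1 ✓; 1 stage ⇒ order 1.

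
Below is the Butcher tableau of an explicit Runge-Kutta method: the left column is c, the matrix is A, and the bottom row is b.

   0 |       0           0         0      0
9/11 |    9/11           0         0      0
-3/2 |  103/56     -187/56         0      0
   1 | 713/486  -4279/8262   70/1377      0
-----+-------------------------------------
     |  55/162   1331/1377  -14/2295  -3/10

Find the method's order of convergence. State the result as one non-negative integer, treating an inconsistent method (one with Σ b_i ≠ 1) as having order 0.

b = (55/162, 1331/1377, -14/2295, -3/10)
c = (0, 9/11, -3/2, 1)
Ac = (0, 0, -153/56, -1/2)
Σ b_i: 55/162·1 + 1331/1377·1 + (-14/2295)·1 + (-3/10)·1 = 1 ✓
b·c: 1331/1377·9/11 + (-14/2295)·(-3/2) + (-3/10)·1 = 1/2 ✓
b·c²: 1331/1377·81/121 + (-14/2295)·9/4 + (-3/10)·1 = 1/3 ✓
b·Ac: (-14/2295)·(-153/56) + (-3/10)·(-1/2) = 1/6 ✓
b·c³: 1331/1377·729/1331 + (-14/2295)·(-27/8) + (-3/10)·1 = 1/4 ✓
b·(c∘Ac): (-14/2295)·459/112 + (-3/10)·(-1/2) = 1/8 ✓
b·Ac²: (-14/2295)·(-1377/616) + (-3/10)·(-23/99) = 1/12 ✓
b·A²c: (-3/10)·(-5/36) = 1/24 ✓; 4 stages ⇒ order 4.

4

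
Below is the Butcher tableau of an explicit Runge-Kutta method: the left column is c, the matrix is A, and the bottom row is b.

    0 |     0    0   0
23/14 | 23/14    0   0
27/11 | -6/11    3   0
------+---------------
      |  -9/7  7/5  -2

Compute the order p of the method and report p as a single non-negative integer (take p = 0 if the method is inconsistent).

0

b = (-9/7, 7/5, -2)
c = (0, 23/14, 27/11)
Ac = (0, 0, 69/14)
Σ b_i: (-9/7)·1 + 7/5·1 + (-2)·1 = -66/35 ≠ 1 ⇒ order 0.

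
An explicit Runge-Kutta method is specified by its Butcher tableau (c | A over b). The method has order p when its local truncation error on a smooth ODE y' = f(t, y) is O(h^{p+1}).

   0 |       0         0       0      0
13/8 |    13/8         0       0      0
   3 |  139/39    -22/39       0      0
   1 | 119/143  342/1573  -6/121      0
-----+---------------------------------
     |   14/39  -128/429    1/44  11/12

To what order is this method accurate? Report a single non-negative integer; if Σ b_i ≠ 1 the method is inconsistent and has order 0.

4

b = (14/39, -128/429, 1/44, 11/12)
c = (0, 13/8, 3, 1)
Ac = (0, 0, -11/12, 9/44)
Σ b_i: 14/39·1 + (-128/429)·1 + 1/44·1 + 11/12·1 = 1 ✓
b·c: (-128/429)·13/8 + 1/44·3 + 11/12·1 = 1/2 ✓
b·c²: (-128/429)·169/64 + 1/44·9 + 11/12·1 = 1/3 ✓
b·Ac: 1/44·(-11/12) + 11/12·9/44 = 1/6 ✓
b·c³: (-128/429)·2197/512 + 1/44·27 + 11/12·1 = 1/4 ✓
b·(c∘Ac): 1/44·(-11/4) + 11/12·9/44 = 1/8 ✓
b·Ac²: 1/44·(-143/96) + 11/12·45/352 = 1/12 ✓
b·A²c: 11/12·1/22 = 1/24 ✓; 4 stages ⇒ order 4.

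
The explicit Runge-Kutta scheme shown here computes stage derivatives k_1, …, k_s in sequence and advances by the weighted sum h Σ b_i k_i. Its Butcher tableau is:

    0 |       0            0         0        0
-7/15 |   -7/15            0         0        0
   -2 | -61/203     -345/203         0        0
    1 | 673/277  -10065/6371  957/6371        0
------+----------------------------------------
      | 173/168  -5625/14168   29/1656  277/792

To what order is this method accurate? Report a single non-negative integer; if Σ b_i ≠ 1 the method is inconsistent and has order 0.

b = (173/168, -5625/14168, 29/1656, 277/792)
c = (0, -7/15, -2, 1)
Ac = (0, 0, 23/29, 121/277)
Σ b_i: 173/168·1 + (-5625/14168)·1 + 29/1656·1 + 277/792·1 = 1 ✓
b·c: (-5625/14168)·(-7/15) + 29/1656·(-2) + 277/792·1 = 1/2 ✓
b·c²: (-5625/14168)·49/225 + 29/1656·4 + 277/792·1 = 1/3 ✓
b·Ac: 29/1656·23/29 + 277/792·121/277 = 1/6 ✓
b·c³: (-5625/14168)·(-343/3375) + 29/1656·(-8) + 277/792·1 = 1/4 ✓
b·(c∘Ac): 29/1656·(-46/29) + 277/792·121/277 = 1/8 ✓
b·Ac²: 29/1656·(-161/435) + 277/792·1067/4155 = 1/12 ✓
b·A²c: 277/792·33/277 = 1/24 ✓; 4 stages ⇒ order 4.

4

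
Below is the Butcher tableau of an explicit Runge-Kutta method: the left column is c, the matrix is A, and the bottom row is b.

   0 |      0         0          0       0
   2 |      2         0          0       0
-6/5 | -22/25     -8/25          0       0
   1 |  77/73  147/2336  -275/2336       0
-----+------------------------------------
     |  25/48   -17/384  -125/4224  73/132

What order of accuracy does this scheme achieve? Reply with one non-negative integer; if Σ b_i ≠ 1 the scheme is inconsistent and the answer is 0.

b = (25/48, -17/384, -125/4224, 73/132)
c = (0, 2, -6/5, 1)
Ac = (0, 0, -16/25, 39/146)
Σ b_i: 25/48·1 + (-17/384)·1 + (-125/4224)·1 + 73/132·1 = 1 ✓
b·c: (-17/384)·2 + (-125/4224)·(-6/5) + 73/132·1 = 1/2 ✓
b·c²: (-17/384)·4 + (-125/4224)·36/25 + 73/132·1 = 1/3 ✓
b·Ac: (-125/4224)·(-16/25) + 73/132·39/146 = 1/6 ✓
b·c³: (-17/384)·8 + (-125/4224)·(-216/125) + 73/132·1 = 1/4 ✓
b·(c∘Ac): (-125/4224)·96/125 + 73/132·39/146 = 1/8 ✓
b·Ac²: (-125/4224)·(-32/25) + 73/132·6/73 = 1/12 ✓
b·A²c: 73/132·11/146 = 1/24 ✓; 4 stages ⇒ order 4.

4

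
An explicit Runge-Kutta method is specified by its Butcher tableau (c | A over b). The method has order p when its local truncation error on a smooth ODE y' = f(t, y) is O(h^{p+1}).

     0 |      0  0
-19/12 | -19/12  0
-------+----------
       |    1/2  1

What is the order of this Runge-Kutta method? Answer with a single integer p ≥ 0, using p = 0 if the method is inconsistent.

0

b = (1/2, 1)
c = (0, -19/12)
Σ b_i: 1/2·1 + 1·1 = 3/2 ≠ 1 ⇒ order 0.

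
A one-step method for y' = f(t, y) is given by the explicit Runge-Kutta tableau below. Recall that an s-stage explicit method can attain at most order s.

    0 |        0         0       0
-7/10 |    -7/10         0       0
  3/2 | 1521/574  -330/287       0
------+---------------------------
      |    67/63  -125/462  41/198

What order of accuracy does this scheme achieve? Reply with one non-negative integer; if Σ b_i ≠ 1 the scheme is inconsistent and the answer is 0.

3

b = (67/63, -125/462, 41/198)
c = (0, -7/10, 3/2)
Ac = (0, 0, 33/41)
Σ b_i: 67/63·1 + (-125/462)·1 + 41/198·1 = 1 ✓
b·c: (-125/462)·(-7/10) + 41/198·3/2 = 1/2 ✓
b·c²: (-125/462)·49/100 + 41/198·9/4 = 1/3 ✓
b·Ac: 41/198·33/41 = 1/6 ✓; 3 stages ⇒ order 3.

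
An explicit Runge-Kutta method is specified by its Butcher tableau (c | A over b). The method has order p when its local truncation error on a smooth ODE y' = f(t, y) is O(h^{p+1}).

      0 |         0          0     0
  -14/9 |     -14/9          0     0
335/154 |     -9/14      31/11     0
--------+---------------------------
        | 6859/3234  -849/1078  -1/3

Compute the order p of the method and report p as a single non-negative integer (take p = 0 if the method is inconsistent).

b = (6859/3234, -849/1078, -1/3)
c = (0, -14/9, 335/154)
Ac = (0, 0, -434/99)
Σ b_i: 6859/3234·1 + (-849/1078)·1 + (-1/3)·1 = 1 ✓
b·c: (-849/1078)·(-14/9) + (-1/3)·335/154 = 1/2 ✓
b·c²: (-849/1078)·196/81 + (-1/3)·112225/23716 = -2230321/640332 ≠ 1/3 ⇒ order 2.
b·Ac: (-1/3)·(-434/99) = 434/297 ≠ 1/6

2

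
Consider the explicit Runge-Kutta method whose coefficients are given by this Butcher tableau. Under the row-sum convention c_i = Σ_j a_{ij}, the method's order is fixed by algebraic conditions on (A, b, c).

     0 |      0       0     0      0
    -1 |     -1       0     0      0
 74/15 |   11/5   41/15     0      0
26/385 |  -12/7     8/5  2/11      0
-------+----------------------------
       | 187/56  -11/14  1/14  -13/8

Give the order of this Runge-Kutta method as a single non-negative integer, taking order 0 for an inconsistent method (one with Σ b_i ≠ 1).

b = (187/56, -11/14, 1/14, -13/8)
c = (0, -1, 74/15, 26/385)
Ac = (0, 0, -41/15, -116/165)
Σ b_i: 187/56·1 + (-11/14)·1 + 1/14·1 + (-13/8)·1 = 1 ✓
b·c: (-11/14)·(-1) + 1/14·74/15 + (-13/8)·26/385 = 4751/4620 ≠ 1/2 ⇒ order 1.

1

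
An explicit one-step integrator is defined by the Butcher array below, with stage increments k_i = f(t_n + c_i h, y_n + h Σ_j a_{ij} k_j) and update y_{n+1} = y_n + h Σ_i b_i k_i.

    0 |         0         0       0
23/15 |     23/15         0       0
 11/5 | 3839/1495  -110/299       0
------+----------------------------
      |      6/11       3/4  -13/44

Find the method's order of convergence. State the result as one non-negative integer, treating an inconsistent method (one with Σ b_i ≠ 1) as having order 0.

3

b = (6/11, 3/4, -13/44)
c = (0, 23/15, 11/5)
Ac = (0, 0, -22/39)
Σ b_i: 6/11·1 + 3/4·1 + (-13/44)·1 = 1 ✓
b·c: 3/4·23/15 + (-13/44)·11/5 = 1/2 ✓
b·c²: 3/4·529/225 + (-13/44)·121/25 = 1/3 ✓
b·Ac: (-13/44)·(-22/39) = 1/6 ✓; 3 stages ⇒ order 3.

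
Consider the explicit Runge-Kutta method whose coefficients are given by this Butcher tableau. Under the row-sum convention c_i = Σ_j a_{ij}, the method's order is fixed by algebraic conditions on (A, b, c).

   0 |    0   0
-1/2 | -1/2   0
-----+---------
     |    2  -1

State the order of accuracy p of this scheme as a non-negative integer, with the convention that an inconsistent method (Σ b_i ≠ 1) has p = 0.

2

b = (2, -1)
c = (0, -1/2)
Σ b_i: 2·1 + (-1)·1 = 1 ✓
b·c: (-1)·(-1/2) = 1/2 ✓; 2 stages ⇒ order 2.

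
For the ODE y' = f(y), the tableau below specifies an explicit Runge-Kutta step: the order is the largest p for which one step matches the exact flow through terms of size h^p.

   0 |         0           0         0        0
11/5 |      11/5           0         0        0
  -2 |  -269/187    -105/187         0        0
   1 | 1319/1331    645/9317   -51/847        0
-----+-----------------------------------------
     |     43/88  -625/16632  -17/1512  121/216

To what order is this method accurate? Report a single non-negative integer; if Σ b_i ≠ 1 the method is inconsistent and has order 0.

b = (43/88, -625/16632, -17/1512, 121/216)
c = (0, 11/5, -2, 1)
Ac = (0, 0, -21/17, 3/11)
Σ b_i: 43/88·1 + (-625/16632)·1 + (-17/1512)·1 + 121/216·1 = 1 ✓
b·c: (-625/16632)·11/5 + (-17/1512)·(-2) + 121/216·1 = 1/2 ✓
b·c²: (-625/16632)·121/25 + (-17/1512)·4 + 121/216·1 = 1/3 ✓
b·Ac: (-17/1512)·(-21/17) + 121/216·3/11 = 1/6 ✓
b·c³: (-625/16632)·1331/125 + (-17/1512)·(-8) + 121/216·1 = 1/4 ✓
b·(c∘Ac): (-17/1512)·42/17 + 121/216·3/11 = 1/8 ✓
b·Ac²: (-17/1512)·(-231/85) + 121/216·57/605 = 1/12 ✓
b·A²c: 121/216·9/121 = 1/24 ✓; 4 stages ⇒ order 4.

4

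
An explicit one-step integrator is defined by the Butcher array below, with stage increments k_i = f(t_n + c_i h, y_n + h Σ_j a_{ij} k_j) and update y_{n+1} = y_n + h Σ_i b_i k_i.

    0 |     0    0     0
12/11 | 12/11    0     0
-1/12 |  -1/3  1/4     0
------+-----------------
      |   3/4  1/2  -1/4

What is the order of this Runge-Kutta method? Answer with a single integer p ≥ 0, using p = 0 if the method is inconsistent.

1

b = (3/4, 1/2, -1/4)
c = (0, 12/11, -1/12)
Ac = (0, 0, 3/11)
Σ b_i: 3/4·1 + 1/2·1 + (-1/4)·1 = 1 ✓
b·c: 1/2·12/11 + (-1/4)·(-1/12) = 299/528 ≠ 1/2 ⇒ order 1.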